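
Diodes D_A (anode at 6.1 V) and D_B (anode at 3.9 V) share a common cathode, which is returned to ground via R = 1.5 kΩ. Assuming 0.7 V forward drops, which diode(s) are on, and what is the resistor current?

Assume both conduct. Then node N would need to be at both 6.1−0.7 = 5.4 V and 3.9−0.7 = 3.2 V, which is impossible.
Assume only D_A conducts: V_N = 6.1 − 0.7 = 5.4 V, so I_R = 5.4/1.5 = 3.6 mA.
Check D_B: its anode-to-cathode voltage is 3.9 − 5.4 = -1.5 V < 0.7 V, so it is off. The assumption is consistent.

Only D_A conducts; I_R ≈ 3.6 mA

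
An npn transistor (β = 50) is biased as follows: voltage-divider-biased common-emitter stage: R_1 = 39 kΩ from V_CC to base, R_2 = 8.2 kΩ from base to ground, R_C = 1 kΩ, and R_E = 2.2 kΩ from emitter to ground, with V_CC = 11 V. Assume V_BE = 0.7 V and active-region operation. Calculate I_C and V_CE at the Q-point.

Thevenize the base divider: V_Th = V_CC·R_2/(R_1+R_2) = 11×8.2/47.2 = 1.91 V, R_Th = R_1‖R_2 = 6.78 kΩ.
Base-emitter loop: V_Th = I_B·R_Th + V_BE + (β+1)I_B·R_E, so I_B = (1.91 − 0.7) / (6.78 + 51×2.2) = 0.0102 mA.
I_C = β·I_B = 50×0.0102 = 0.509 mA, and I_E = (β+1)I_B = 0.519 mA.
V_CE = V_CC − I_C·R_C − I_E·R_E = 11 − 0.509×1 − 0.519×2.2 = 9.35 V.
V_CE = 9.35 V > 0.2 V confirms active-region operation.

I_C ≈ 0.51 mA, V_CE ≈ 9.3 V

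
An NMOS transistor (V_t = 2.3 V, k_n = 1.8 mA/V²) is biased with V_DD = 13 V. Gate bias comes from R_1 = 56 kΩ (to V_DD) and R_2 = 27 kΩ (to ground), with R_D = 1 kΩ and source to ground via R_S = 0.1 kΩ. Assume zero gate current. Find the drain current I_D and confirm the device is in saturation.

I_D ≈ 2.5 mA

V_G = V_DD·R_2/(R_1+R_2) = 13×27/83 = 4.23 V.
Assume saturation: I_D = (k_n/2)(V_GS − V_t)² with V_GS = V_G − I_D·R_S = 4.23 − 0.1·I_D.
Substituting gives 0.009·I_D² − 1.35·I_D + 3.35 = 0, with roots I_D = 2.53 or 147 mA.
The root I_D = 147 mA gives V_GS = -10.5 V ≤ V_t, so take I_D = 2.53 mA.
Then V_GS = 3.98 V and V_DS = V_DD − I_D(R_D+R_S) = 13 − 2.53×1.1 = 10.2 V.
Saturation requires V_DS ≥ V_GS − V_t = 1.68 V; 10.2 ≥ 1.68 ✓.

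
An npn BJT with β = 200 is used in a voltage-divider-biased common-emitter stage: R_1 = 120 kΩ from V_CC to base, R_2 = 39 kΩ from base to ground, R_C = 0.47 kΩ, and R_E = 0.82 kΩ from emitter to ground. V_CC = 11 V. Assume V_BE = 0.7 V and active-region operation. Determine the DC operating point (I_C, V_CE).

I_C ≈ 2.1 mA, V_CE ≈ 8.3 V

Thevenize the base divider: V_Th = V_CC·R_2/(R_1+R_2) = 11×39/159 = 2.7 V, R_Th = R_1‖R_2 = 29.4 kΩ.
Base-emitter loop: V_Th = I_B·R_Th + V_BE + (β+1)I_B·R_E, so I_B = (2.7 − 0.7) / (29.4 + 201×0.82) = 0.0103 mA.
I_C = β·I_B = 200×0.0103 = 2.06 mA, and I_E = (β+1)I_B = 2.07 mA.
V_CE = V_CC − I_C·R_C − I_E·R_E = 11 − 2.06×0.47 − 2.07×0.82 = 8.34 V.
V_CE = 8.34 V > 0.2 V confirms active-region operation.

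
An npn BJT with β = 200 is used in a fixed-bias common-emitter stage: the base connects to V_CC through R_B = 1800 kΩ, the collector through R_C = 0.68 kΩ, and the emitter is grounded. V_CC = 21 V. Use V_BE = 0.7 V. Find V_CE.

V_CE ≈ 19 V

Base loop: V_CC = I_B·R_B + V_BE, so I_B = (21 − 0.7)/1800 kΩ = 0.0113 mA.
In the active region I_C = β·I_B = 200 × 0.0113 = 2.26 mA.
Collector loop: V_CE = V_CC − I_C·R_C = 21 − 2.26×0.68 = 19.5 V.
Since V_CE = 19.5 V > V_CE(sat) ≈ 0.2 V, the transistor is in the active region as assumed.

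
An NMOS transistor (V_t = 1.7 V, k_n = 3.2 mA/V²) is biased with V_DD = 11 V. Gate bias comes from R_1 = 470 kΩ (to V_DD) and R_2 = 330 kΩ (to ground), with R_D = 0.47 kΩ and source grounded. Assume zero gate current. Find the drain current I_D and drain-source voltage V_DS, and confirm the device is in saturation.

I_D ≈ 13 mA, V_DS ≈ 4.9 V

V_G = V_DD·R_2/(R_1+R_2) = 11×330/800 = 4.54 V. With the source grounded, V_GS = V_G = 4.54 V.
Assume saturation: I_D = (k_n/2)(V_GS − V_t)² = (3.2/2)×(4.54 − 1.7)² = 1.6×2.84² = 12.9 mA.
V_DS = V_DD − I_D·R_D = 11 − 12.9×0.47 = 4.95 V.
Saturation requires V_DS ≥ V_GS − V_t = 2.84 V; 4.95 ≥ 2.84 ✓.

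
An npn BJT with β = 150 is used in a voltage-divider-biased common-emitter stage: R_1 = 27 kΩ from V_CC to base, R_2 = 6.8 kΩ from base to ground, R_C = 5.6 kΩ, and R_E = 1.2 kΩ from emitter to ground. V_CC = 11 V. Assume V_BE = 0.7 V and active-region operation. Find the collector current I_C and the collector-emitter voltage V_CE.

I_C ≈ 1.2 mA, V_CE ≈ 2.7 V

Thevenize the base divider: V_Th = V_CC·R_2/(R_1+R_2) = 11×6.8/33.8 = 2.21 V, R_Th = R_1‖R_2 = 5.43 kΩ.
Base-emitter loop: V_Th = I_B·R_Th + V_BE + (β+1)I_B·R_E, so I_B = (2.21 − 0.7) / (5.43 + 151×1.2) = 0.00811 mA.
I_C = β·I_B = 150×0.00811 = 1.22 mA, and I_E = (β+1)I_B = 1.22 mA.
V_CE = V_CC − I_C·R_C − I_E·R_E = 11 − 1.22×5.6 − 1.22×1.2 = 2.72 V.
V_CE = 2.72 V > 0.2 V confirms active-region operation.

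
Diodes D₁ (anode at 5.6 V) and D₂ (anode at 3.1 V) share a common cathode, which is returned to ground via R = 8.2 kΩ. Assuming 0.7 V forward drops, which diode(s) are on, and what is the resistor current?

Only D₁ conducts; I_R ≈ 0.6 mA

Assume both conduct. Then node N would need to be at both 5.6−0.7 = 4.9 V and 3.1−0.7 = 2.4 V, which is impossible.
Assume only D₁ conducts: V_N = 5.6 − 0.7 = 4.9 V, so I_R = 4.9/8.2 = 0.598 mA.
Check D₂: its anode-to-cathode voltage is 3.1 − 4.9 = -1.8 V < 0.7 V, so it is off. The assumption is consistent.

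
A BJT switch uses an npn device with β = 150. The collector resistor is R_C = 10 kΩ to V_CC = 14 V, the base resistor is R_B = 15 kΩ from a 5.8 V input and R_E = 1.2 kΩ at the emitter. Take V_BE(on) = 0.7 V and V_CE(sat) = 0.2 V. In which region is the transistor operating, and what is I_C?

Assume active: I_B = (5.8 − 0.7)/(15 + 151×1.2) = 0.026 mA, I_C = β·I_B = 3.9 mA.
Then V_CE = 14 − 3.9×10 − 3.93×1.2 = -29.7 V < 0.2 V — the active assumption fails.
Re-solve with V_CE = 0.2 V. KCL at the emitter: V_E/R_E = (V_BB−0.7−V_E)/R_B + (V_CC−0.2−V_E)/R_C, giving V_E = 1.72 V.
I_C = (V_CC − 0.2 − V_E)/R_C = (13.8 − 1.72)/10 = 1.21 mA.
Check: I_B = (5.1 − 1.72)/15 = 0.225 mA, and β·I_B = 33.8 mA > I_C, confirming saturation.

saturation; I_C ≈ 1.2 mA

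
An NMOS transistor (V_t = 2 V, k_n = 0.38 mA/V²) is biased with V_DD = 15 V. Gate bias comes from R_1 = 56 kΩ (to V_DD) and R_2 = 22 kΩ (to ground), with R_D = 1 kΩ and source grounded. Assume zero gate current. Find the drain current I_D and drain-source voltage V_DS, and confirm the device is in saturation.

I_D ≈ 0.95 mA, V_DS ≈ 14 V

V_G = V_DD·R_2/(R_1+R_2) = 15×22/78 = 4.23 V. With the source grounded, V_GS = V_G = 4.23 V.
Assume saturation: I_D = (k_n/2)(V_GS − V_t)² = (0.38/2)×(4.23 − 2)² = 0.19×2.23² = 0.946 mA.
V_DS = V_DD − I_D·R_D = 15 − 0.946×1 = 14.1 V.
Saturation requires V_DS ≥ V_GS − V_t = 2.23 V; 14.1 ≥ 2.23 ✓.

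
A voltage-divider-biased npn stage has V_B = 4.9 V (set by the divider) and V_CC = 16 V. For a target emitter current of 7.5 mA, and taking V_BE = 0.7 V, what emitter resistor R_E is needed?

R_E ≈ 0.56 kΩ

V_E = V_B − V_BE = 4.9 − 0.7 = 4.2 V.
R_E = V_E / I_E = 4.2 / 7.5 = 0.56 kΩ.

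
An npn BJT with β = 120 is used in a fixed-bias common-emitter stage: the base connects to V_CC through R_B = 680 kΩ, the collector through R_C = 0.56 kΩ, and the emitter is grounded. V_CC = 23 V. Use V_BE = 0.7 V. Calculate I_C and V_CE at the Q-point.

Base loop: V_CC = I_B·R_B + V_BE, so I_B = (23 − 0.7)/680 kΩ = 0.0328 mA.
In the active region I_C = β·I_B = 120 × 0.0328 = 3.94 mA.
Collector loop: V_CE = V_CC − I_C·R_C = 23 − 3.94×0.56 = 20.8 V.
Since V_CE = 20.8 V > V_CE(sat) ≈ 0.2 V, the transistor is in the active region as assumed.

I_C ≈ 3.9 mA, V_CE ≈ 21 V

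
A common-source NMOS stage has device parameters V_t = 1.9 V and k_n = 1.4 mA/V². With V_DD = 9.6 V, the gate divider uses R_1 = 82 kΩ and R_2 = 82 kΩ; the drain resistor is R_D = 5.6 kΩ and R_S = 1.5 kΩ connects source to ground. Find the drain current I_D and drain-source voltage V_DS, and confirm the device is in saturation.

V_G = V_DD·R_2/(R_1+R_2) = 9.6×82/164 = 4.8 V.
Assume saturation: I_D = (k_n/2)(V_GS − V_t)² with V_GS = V_G − I_D·R_S = 4.8 − 1.5·I_D.
Substituting gives 1.57·I_D² − 7.09·I_D + 5.89 = 0, with roots I_D = 1.1 or 3.4 mA.
The root I_D = 3.4 mA gives V_GS = -0.305 V ≤ V_t, so take I_D = 1.1 mA.
Then V_GS = 3.15 V and V_DS = V_DD − I_D(R_D+R_S) = 9.6 − 1.1×7.1 = 1.8 V.
Saturation requires V_DS ≥ V_GS − V_t = 1.25 V; 1.8 ≥ 1.25 ✓.

I_D ≈ 1.1 mA, V_DS ≈ 1.8 V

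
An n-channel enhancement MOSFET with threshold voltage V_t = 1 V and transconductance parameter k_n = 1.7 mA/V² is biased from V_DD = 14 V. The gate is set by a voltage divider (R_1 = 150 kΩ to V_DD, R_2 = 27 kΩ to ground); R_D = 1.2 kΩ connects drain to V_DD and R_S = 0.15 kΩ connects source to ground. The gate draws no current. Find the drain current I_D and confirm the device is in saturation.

V_G = V_DD·R_2/(R_1+R_2) = 14×27/177 = 2.14 V.
Assume saturation: I_D = (k_n/2)(V_GS − V_t)² with V_GS = V_G − I_D·R_S = 2.14 − 0.15·I_D.
Substituting gives 0.0191·I_D² − 1.29·I_D + 1.1 = 0, with roots I_D = 0.861 or 66.6 mA.
The root I_D = 66.6 mA gives V_GS = -7.85 V ≤ V_t, so take I_D = 0.861 mA.
Then V_GS = 2.01 V and V_DS = V_DD − I_D(R_D+R_S) = 14 − 0.861×1.35 = 12.8 V.
Saturation requires V_DS ≥ V_GS − V_t = 1.01 V; 12.8 ≥ 1.01 ✓.

I_D ≈ 0.86 mA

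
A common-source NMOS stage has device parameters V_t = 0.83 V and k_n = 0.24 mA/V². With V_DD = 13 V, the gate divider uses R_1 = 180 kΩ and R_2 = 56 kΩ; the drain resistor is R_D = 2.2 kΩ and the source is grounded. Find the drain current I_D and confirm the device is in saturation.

I_D ≈ 0.61 mA

V_G = V_DD·R_2/(R_1+R_2) = 13×56/236 = 3.08 V. With the source grounded, V_GS = V_G = 3.08 V.
Assume saturation: I_D = (k_n/2)(V_GS − V_t)² = (0.24/2)×(3.08 − 0.83)² = 0.12×2.25² = 0.61 mA.
V_DS = V_DD − I_D·R_D = 13 − 0.61×2.2 = 11.7 V.
Saturation requires V_DS ≥ V_GS − V_t = 2.25 V; 11.7 ≥ 2.25 ✓.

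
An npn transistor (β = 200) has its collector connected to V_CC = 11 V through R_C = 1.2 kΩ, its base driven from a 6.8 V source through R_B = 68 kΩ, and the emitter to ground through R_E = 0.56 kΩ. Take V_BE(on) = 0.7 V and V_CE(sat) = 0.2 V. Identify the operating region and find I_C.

saturation; I_C ≈ 6.1 mA

Assume active: I_B = (6.8 − 0.7)/(68 + 201×0.56) = 0.0338 mA, I_C = β·I_B = 6.76 mA.
Then V_CE = 11 − 6.76×1.2 − 6.79×0.56 = -0.911 V < 0.2 V — the active assumption fails.
Re-solve with V_CE = 0.2 V. KCL at the emitter: V_E/R_E = (V_BB−0.7−V_E)/R_B + (V_CC−0.2−V_E)/R_C, giving V_E = 3.45 V.
I_C = (V_CC − 0.2 − V_E)/R_C = (10.8 − 3.45)/1.2 = 6.12 mA.
Check: I_B = (6.1 − 3.45)/68 = 0.039 mA, and β·I_B = 7.79 mA > I_C, confirming saturation.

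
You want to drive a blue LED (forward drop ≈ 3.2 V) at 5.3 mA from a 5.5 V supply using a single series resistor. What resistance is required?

The resistor drops V_S − V_D = 5.5 − 3.2 = 2.3 V at 5.3 mA.
R = 2.3 V / 5.3 mA = 0.434 kΩ.

R ≈ 0.43 kΩ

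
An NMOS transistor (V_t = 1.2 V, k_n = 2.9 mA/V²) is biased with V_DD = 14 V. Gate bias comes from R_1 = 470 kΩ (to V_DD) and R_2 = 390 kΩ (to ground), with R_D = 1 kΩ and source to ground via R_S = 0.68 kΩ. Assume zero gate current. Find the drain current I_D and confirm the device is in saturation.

I_D ≈ 4.9 mA

V_G = V_DD·R_2/(R_1+R_2) = 14×390/860 = 6.35 V.
Assume saturation: I_D = (k_n/2)(V_GS − V_t)² with V_GS = V_G − I_D·R_S = 6.35 − 0.68·I_D.
Substituting gives 0.67·I_D² − 11.2·I_D + 38.4 = 0, with roots I_D = 4.88 or 11.8 mA.
The root I_D = 11.8 mA gives V_GS = -1.65 V ≤ V_t, so take I_D = 4.88 mA.
Then V_GS = 3.03 V and V_DS = V_DD − I_D(R_D+R_S) = 14 − 4.88×1.68 = 5.81 V.
Saturation requires V_DS ≥ V_GS − V_t = 1.83 V; 5.81 ≥ 1.83 ✓.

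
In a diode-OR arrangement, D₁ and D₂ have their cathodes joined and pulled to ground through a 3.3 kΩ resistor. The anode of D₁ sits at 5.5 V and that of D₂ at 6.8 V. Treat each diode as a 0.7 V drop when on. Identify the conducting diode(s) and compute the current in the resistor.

Only D₂ conducts; I_R ≈ 1.8 mA

Assume both conduct. Then node N would need to be at both 5.5−0.7 = 4.8 V and 6.8−0.7 = 6.1 V, which is impossible.
Assume only D₂ conducts: V_N = 6.8 − 0.7 = 6.1 V, so I_R = 6.1/3.3 = 1.85 mA.
Check D₁: its anode-to-cathode voltage is 5.5 − 6.1 = -0.6 V < 0.7 V, so it is off. The assumption is consistent.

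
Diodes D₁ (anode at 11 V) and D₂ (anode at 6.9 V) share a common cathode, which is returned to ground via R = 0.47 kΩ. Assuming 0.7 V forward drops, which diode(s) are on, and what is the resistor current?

Assume both conduct. Then node N would need to be at both 11−0.7 = 10.3 V and 6.9−0.7 = 6.2 V, which is impossible.
Assume only D₁ conducts: V_N = 11 − 0.7 = 10.3 V, so I_R = 10.3/0.47 = 21.9 mA.
Check D₂: its anode-to-cathode voltage is 6.9 − 10.3 = -3.4 V < 0.7 V, so it is off. The assumption is consistent.

Only D₁ conducts; I_R ≈ 22 mA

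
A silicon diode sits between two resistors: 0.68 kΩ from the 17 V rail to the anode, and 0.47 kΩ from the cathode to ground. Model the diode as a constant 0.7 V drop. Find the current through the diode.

I ≈ 14 mA

The two resistors are in series with the diode, so KVL gives 17 = I·0.68 + 0.7 + I·0.47.
I = (17 − 0.7) / (0.68 + 0.47) kΩ = 16.3 / 1.15 = 14.2 mA.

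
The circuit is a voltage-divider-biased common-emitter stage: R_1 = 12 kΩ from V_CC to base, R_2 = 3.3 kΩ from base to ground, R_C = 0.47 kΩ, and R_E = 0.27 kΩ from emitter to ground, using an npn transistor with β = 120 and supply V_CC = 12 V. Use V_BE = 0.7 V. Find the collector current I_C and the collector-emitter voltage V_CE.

I_C ≈ 6.4 mA, V_CE ≈ 7.2 V

Thevenize the base divider: V_Th = V_CC·R_2/(R_1+R_2) = 12×3.3/15.3 = 2.59 V, R_Th = R_1‖R_2 = 2.59 kΩ.
Base-emitter loop: V_Th = I_B·R_Th + V_BE + (β+1)I_B·R_E, so I_B = (2.59 − 0.7) / (2.59 + 121×0.27) = 0.0536 mA.
I_C = β·I_B = 120×0.0536 = 6.43 mA, and I_E = (β+1)I_B = 6.48 mA.
V_CE = V_CC − I_C·R_C − I_E·R_E = 12 − 6.43×0.47 − 6.48×0.27 = 7.23 V.
V_CE = 7.23 V > 0.2 V confirms active-region operation.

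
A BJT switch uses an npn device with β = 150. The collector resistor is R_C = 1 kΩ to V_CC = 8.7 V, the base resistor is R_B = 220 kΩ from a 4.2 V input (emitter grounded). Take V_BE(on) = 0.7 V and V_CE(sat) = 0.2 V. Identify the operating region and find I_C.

active; I_C ≈ 2.4 mA

Assume active. Base-emitter loop: I_B = (V_BB − V_BE)/R_B = (4.2 − 0.7)/220 = 0.0159 mA.
I_C = β·I_B = 150×0.0159 = 2.39 mA.
V_CE = V_CC − I_C·R_C = 8.7 − 2.39×1 = 6.31 V > V_CE(sat), so the active-region assumption holds.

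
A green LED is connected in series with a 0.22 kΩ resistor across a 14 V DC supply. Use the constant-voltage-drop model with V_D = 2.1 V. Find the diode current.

KVL around the loop: 14 = V_D + I·R = 2.1 + I × 0.22 kΩ.
So I = (14 − 2.1) / 0.22 kΩ = 11.9 / 0.22 = 54.1 mA.

I ≈ 54 mA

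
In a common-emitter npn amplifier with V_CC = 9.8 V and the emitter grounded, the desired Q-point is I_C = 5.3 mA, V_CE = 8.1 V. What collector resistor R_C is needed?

Collector loop: V_CC = I_C·R_C + V_CE.
R_C = (V_CC − V_CE)/I_C = (9.8 − 8.1)/5.3 = 0.321 kΩ.

R_C ≈ 0.32 kΩ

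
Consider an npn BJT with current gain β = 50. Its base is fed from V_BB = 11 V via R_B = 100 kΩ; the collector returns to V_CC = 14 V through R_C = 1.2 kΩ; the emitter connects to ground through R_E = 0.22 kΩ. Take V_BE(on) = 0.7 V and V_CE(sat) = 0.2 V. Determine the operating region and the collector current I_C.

active; I_C ≈ 4.6 mA

Assume active. Base-emitter loop: I_B = (V_BB − V_BE)/(R_B + (β+1)R_E) = (11 − 0.7)/(100 + 51×0.22) = 0.0926 mA.
I_C = β·I_B = 50×0.0926 = 4.63 mA.
V_CE = V_CC − I_C·R_C − I_E·R_E = 14 − 4.63×1.2 − 4.72×0.22 = 7.4 V > V_CE(sat), so the active-region assumption holds.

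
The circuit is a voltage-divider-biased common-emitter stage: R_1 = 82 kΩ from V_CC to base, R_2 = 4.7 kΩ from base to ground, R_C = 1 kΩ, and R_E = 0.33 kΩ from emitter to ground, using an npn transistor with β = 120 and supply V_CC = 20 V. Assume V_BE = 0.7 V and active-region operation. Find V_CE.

V_CE ≈ 19 V

Thevenize the base divider: V_Th = V_CC·R_2/(R_1+R_2) = 20×4.7/86.7 = 1.08 V, R_Th = R_1‖R_2 = 4.45 kΩ.
Base-emitter loop: V_Th = I_B·R_Th + V_BE + (β+1)I_B·R_E, so I_B = (1.08 − 0.7) / (4.45 + 121×0.33) = 0.00866 mA.
I_C = β·I_B = 120×0.00866 = 1.04 mA, and I_E = (β+1)I_B = 1.05 mA.
V_CE = V_CC − I_C·R_C − I_E·R_E = 20 − 1.04×1 − 1.05×0.33 = 18.6 V.
V_CE = 18.6 V > 0.2 V confirms active-region operation.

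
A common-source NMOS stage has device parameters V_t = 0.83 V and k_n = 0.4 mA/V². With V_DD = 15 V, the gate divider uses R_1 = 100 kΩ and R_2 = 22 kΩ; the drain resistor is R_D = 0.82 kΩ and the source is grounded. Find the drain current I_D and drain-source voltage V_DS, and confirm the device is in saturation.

I_D ≈ 0.7 mA, V_DS ≈ 14 V

V_G = V_DD·R_2/(R_1+R_2) = 15×22/122 = 2.7 V. With the source grounded, V_GS = V_G = 2.7 V.
Assume saturation: I_D = (k_n/2)(V_GS − V_t)² = (0.4/2)×(2.7 − 0.83)² = 0.2×1.87² = 0.703 mA.
V_DS = V_DD − I_D·R_D = 15 − 0.703×0.82 = 14.4 V.
Saturation requires V_DS ≥ V_GS − V_t = 1.87 V; 14.4 ≥ 1.87 ✓.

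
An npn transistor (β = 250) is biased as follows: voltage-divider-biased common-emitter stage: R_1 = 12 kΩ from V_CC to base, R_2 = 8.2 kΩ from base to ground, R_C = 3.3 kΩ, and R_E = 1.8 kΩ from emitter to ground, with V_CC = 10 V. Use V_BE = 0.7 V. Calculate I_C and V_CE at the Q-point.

Thevenize the base divider: V_Th = V_CC·R_2/(R_1+R_2) = 10×8.2/20.2 = 4.06 V, R_Th = R_1‖R_2 = 4.87 kΩ.
Base-emitter loop: V_Th = I_B·R_Th + V_BE + (β+1)I_B·R_E, so I_B = (4.06 − 0.7) / (4.87 + 251×1.8) = 0.00736 mA.
I_C = β·I_B = 250×0.00736 = 1.84 mA, and I_E = (β+1)I_B = 1.85 mA.
V_CE = V_CC − I_C·R_C − I_E·R_E = 10 − 1.84×3.3 − 1.85×1.8 = 0.607 V.
V_CE = 0.607 V > 0.2 V confirms active-region operation.

I_C ≈ 1.8 mA, V_CE ≈ 0.61 V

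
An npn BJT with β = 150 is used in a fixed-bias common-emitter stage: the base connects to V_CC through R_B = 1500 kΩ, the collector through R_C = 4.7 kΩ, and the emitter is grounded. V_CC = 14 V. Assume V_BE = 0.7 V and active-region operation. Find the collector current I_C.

Base loop: V_CC = I_B·R_B + V_BE, so I_B = (14 − 0.7)/1500 kΩ = 0.00887 mA.
In the active region I_C = β·I_B = 150 × 0.00887 = 1.33 mA.
Collector loop: V_CE = V_CC − I_C·R_C = 14 − 1.33×4.7 = 7.75 V.
Since V_CE = 7.75 V > V_CE(sat) ≈ 0.2 V, the transistor is in the active region as assumed.

I_C ≈ 1.3 mA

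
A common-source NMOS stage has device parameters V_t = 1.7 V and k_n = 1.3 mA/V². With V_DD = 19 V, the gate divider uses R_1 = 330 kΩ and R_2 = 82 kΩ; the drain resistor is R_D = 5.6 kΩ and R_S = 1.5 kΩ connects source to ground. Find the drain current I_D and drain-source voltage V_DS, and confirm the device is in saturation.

I_D ≈ 0.7 mA, V_DS ≈ 14 V

V_G = V_DD·R_2/(R_1+R_2) = 19×82/412 = 3.78 V.
Assume saturation: I_D = (k_n/2)(V_GS − V_t)² with V_GS = V_G − I_D·R_S = 3.78 − 1.5·I_D.
Substituting gives 1.46·I_D² − 5.06·I_D + 2.82 = 0, with roots I_D = 0.697 or 2.76 mA.
The root I_D = 2.76 mA gives V_GS = -0.361 V ≤ V_t, so take I_D = 0.697 mA.
Then V_GS = 2.74 V and V_DS = V_DD − I_D(R_D+R_S) = 19 − 0.697×7.1 = 14 V.
Saturation requires V_DS ≥ V_GS − V_t = 1.04 V; 14 ≥ 1.04 ✓.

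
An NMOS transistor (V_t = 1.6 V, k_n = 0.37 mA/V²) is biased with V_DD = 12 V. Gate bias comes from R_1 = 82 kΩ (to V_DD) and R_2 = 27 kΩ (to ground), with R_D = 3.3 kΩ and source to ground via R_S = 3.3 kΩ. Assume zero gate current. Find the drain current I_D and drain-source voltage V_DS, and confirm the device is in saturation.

V_G = V_DD·R_2/(R_1+R_2) = 12×27/109 = 2.97 V.
Assume saturation: I_D = (k_n/2)(V_GS − V_t)² with V_GS = V_G − I_D·R_S = 2.97 − 3.3·I_D.
Substituting gives 2.01·I_D² − 2.68·I_D + 0.348 = 0, with roots I_D = 0.146 or 1.18 mA.
The root I_D = 1.18 mA gives V_GS = -0.927 V ≤ V_t, so take I_D = 0.146 mA.
Then V_GS = 2.49 V and V_DS = V_DD − I_D(R_D+R_S) = 12 − 0.146×6.6 = 11 V.
Saturation requires V_DS ≥ V_GS − V_t = 0.889 V; 11 ≥ 0.889 ✓.

I_D ≈ 0.15 mA, V_DS ≈ 11 V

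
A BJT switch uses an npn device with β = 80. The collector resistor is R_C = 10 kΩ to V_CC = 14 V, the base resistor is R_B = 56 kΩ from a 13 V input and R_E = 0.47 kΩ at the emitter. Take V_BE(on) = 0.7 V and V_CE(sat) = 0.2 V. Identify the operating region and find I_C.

Assume active: I_B = (13 − 0.7)/(56 + 81×0.47) = 0.131 mA, I_C = β·I_B = 10.5 mA.
Then V_CE = 14 − 10.5×10 − 10.6×0.47 = -95.6 V < 0.2 V — the active assumption fails.
Re-solve with V_CE = 0.2 V. KCL at the emitter: V_E/R_E = (V_BB−0.7−V_E)/R_B + (V_CC−0.2−V_E)/R_C, giving V_E = 0.712 V.
I_C = (V_CC − 0.2 − V_E)/R_C = (13.8 − 0.712)/10 = 1.31 mA.
Check: I_B = (12.3 − 0.712)/56 = 0.207 mA, and β·I_B = 16.6 mA > I_C, confirming saturation.

saturation; I_C ≈ 1.3 mA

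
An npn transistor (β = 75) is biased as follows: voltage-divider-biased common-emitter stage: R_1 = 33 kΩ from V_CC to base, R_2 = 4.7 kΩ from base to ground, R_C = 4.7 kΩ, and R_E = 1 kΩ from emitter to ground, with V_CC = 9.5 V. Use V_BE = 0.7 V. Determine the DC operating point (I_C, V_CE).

I_C ≈ 0.45 mA, V_CE ≈ 6.9 V

Thevenize the base divider: V_Th = V_CC·R_2/(R_1+R_2) = 9.5×4.7/37.7 = 1.18 V, R_Th = R_1‖R_2 = 4.11 kΩ.
Base-emitter loop: V_Th = I_B·R_Th + V_BE + (β+1)I_B·R_E, so I_B = (1.18 − 0.7) / (4.11 + 76×1) = 0.00605 mA.
I_C = β·I_B = 75×0.00605 = 0.453 mA, and I_E = (β+1)I_B = 0.459 mA.
V_CE = V_CC − I_C·R_C − I_E·R_E = 9.5 − 0.453×4.7 − 0.459×1 = 6.91 V.
V_CE = 6.91 V > 0.2 V confirms active-region operation.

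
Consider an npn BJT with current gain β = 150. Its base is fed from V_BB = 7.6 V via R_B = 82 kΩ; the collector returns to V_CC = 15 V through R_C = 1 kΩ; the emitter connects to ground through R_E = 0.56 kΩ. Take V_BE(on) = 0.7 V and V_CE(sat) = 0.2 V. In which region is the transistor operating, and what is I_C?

active; I_C ≈ 6.2 mA

Assume active. Base-emitter loop: I_B = (V_BB − V_BE)/(R_B + (β+1)R_E) = (7.6 − 0.7)/(82 + 151×0.56) = 0.0414 mA.
I_C = β·I_B = 150×0.0414 = 6.21 mA.
V_CE = V_CC − I_C·R_C − I_E·R_E = 15 − 6.21×1 − 6.26×0.56 = 5.28 V > V_CE(sat), so the active-region assumption holds.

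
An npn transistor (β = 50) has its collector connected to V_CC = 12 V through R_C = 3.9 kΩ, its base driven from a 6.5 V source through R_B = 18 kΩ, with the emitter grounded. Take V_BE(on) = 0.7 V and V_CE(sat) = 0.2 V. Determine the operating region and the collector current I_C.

Assume active: I_B = (6.5 − 0.7)/18 = 0.322 mA, giving I_C = β·I_B = 16.1 mA.
But then V_CE = 12 − 16.1×3.9 = -50.8 V < V_CE(sat) = 0.2 V — impossible in the active region.
So the transistor is saturated. With V_CE = 0.2 V, I_C = (V_CC − 0.2)/R_C = 11.8/3.9 = 3.03 mA.
Check: β·I_B = 16.1 mA > I_C = 3.03 mA, confirming saturation.

saturation; I_C ≈ 3 mA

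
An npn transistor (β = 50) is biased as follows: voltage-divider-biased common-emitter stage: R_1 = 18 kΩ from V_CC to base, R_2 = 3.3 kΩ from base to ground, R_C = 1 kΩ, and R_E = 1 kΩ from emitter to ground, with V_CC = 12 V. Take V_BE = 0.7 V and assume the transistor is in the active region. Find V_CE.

Thevenize the base divider: V_Th = V_CC·R_2/(R_1+R_2) = 12×3.3/21.3 = 1.86 V, R_Th = R_1‖R_2 = 2.79 kΩ.
Base-emitter loop: V_Th = I_B·R_Th + V_BE + (β+1)I_B·R_E, so I_B = (1.86 − 0.7) / (2.79 + 51×1) = 0.0216 mA.
I_C = β·I_B = 50×0.0216 = 1.08 mA, and I_E = (β+1)I_B = 1.1 mA.
V_CE = V_CC − I_C·R_C − I_E·R_E = 12 − 1.08×1 − 1.1×1 = 9.82 V.
V_CE = 9.82 V > 0.2 V confirms active-region operation.

V_CE ≈ 9.8 V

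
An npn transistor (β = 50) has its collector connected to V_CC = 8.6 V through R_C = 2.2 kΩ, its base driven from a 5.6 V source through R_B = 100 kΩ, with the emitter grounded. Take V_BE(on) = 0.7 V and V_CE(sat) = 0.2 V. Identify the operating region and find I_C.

active; I_C ≈ 2.4 mA

Assume active. Base-emitter loop: I_B = (V_BB − V_BE)/R_B = (5.6 − 0.7)/100 = 0.049 mA.
I_C = β·I_B = 50×0.049 = 2.45 mA.
V_CE = V_CC − I_C·R_C = 8.6 − 2.45×2.2 = 3.21 V > V_CE(sat), so the active-region assumption holds.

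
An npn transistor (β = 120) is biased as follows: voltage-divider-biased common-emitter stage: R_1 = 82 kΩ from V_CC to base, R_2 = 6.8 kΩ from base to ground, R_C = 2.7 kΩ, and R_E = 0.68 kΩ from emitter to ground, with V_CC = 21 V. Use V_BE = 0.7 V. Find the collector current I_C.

I_C ≈ 1.2 mA

Thevenize the base divider: V_Th = V_CC·R_2/(R_1+R_2) = 21×6.8/88.8 = 1.61 V, R_Th = R_1‖R_2 = 6.28 kΩ.
Base-emitter loop: V_Th = I_B·R_Th + V_BE + (β+1)I_B·R_E, so I_B = (1.61 − 0.7) / (6.28 + 121×0.68) = 0.0103 mA.
I_C = β·I_B = 120×0.0103 = 1.23 mA, and I_E = (β+1)I_B = 1.24 mA.
V_CE = V_CC − I_C·R_C − I_E·R_E = 21 − 1.23×2.7 − 1.24×0.68 = 16.8 V.
V_CE = 16.8 V > 0.2 V confirms active-region operation.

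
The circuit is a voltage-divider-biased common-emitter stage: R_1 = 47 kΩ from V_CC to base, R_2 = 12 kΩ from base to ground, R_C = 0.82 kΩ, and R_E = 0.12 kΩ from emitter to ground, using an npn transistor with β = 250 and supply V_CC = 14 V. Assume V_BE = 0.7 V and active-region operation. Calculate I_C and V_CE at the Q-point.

Thevenize the base divider: V_Th = V_CC·R_2/(R_1+R_2) = 14×12/59 = 2.85 V, R_Th = R_1‖R_2 = 9.56 kΩ.
Base-emitter loop: V_Th = I_B·R_Th + V_BE + (β+1)I_B·R_E, so I_B = (2.85 − 0.7) / (9.56 + 251×0.12) = 0.0541 mA.
I_C = β·I_B = 250×0.0541 = 13.5 mA, and I_E = (β+1)I_B = 13.6 mA.
V_CE = V_CC − I_C·R_C − I_E·R_E = 14 − 13.5×0.82 − 13.6×0.12 = 1.28 V.
V_CE = 1.28 V > 0.2 V confirms active-region operation.

I_C ≈ 14 mA, V_CE ≈ 1.3 V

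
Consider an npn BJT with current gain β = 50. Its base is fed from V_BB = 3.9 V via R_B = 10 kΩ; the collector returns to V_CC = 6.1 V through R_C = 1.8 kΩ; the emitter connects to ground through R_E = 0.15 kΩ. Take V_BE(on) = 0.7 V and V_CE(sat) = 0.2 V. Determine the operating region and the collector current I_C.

saturation; I_C ≈ 3 mA

Assume active: I_B = (3.9 − 0.7)/(10 + 51×0.15) = 0.181 mA, I_C = β·I_B = 9.07 mA.
Then V_CE = 6.1 − 9.07×1.8 − 9.25×0.15 = -11.6 V < 0.2 V — the active assumption fails.
Re-solve with V_CE = 0.2 V. KCL at the emitter: V_E/R_E = (V_BB−0.7−V_E)/R_B + (V_CC−0.2−V_E)/R_C, giving V_E = 0.491 V.
I_C = (V_CC − 0.2 − V_E)/R_C = (5.9 − 0.491)/1.8 = 3 mA.
Check: I_B = (3.2 − 0.491)/10 = 0.271 mA, and β·I_B = 13.5 mA > I_C, confirming saturation.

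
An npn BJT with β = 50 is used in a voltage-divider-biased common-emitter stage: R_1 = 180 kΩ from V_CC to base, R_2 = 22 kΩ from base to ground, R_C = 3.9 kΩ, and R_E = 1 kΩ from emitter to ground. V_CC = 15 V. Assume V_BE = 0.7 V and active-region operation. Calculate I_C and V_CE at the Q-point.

Thevenize the base divider: V_Th = V_CC·R_2/(R_1+R_2) = 15×22/202 = 1.63 V, R_Th = R_1‖R_2 = 19.6 kΩ.
Base-emitter loop: V_Th = I_B·R_Th + V_BE + (β+1)I_B·R_E, so I_B = (1.63 − 0.7) / (19.6 + 51×1) = 0.0132 mA.
I_C = β·I_B = 50×0.0132 = 0.661 mA, and I_E = (β+1)I_B = 0.674 mA.
V_CE = V_CC − I_C·R_C − I_E·R_E = 15 − 0.661×3.9 − 0.674×1 = 11.7 V.
V_CE = 11.7 V > 0.2 V confirms active-region operation.

I_C ≈ 0.66 mA, V_CE ≈ 12 V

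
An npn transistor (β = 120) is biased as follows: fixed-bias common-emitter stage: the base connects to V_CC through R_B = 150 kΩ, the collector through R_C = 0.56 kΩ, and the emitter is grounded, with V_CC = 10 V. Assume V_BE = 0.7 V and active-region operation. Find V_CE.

Base loop: V_CC = I_B·R_B + V_BE, so I_B = (10 − 0.7)/150 kΩ = 0.062 mA.
In the active region I_C = β·I_B = 120 × 0.062 = 7.44 mA.
Collector loop: V_CE = V_CC − I_C·R_C = 10 − 7.44×0.56 = 5.83 V.
Since V_CE = 5.83 V > V_CE(sat) ≈ 0.2 V, the transistor is in the active region as assumed.

V_CE ≈ 5.8 V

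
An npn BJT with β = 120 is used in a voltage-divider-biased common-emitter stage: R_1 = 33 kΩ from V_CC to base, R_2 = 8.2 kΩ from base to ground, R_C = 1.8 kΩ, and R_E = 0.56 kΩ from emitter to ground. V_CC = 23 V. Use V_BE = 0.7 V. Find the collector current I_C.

Thevenize the base divider: V_Th = V_CC·R_2/(R_1+R_2) = 23×8.2/41.2 = 4.58 V, R_Th = R_1‖R_2 = 6.57 kΩ.
Base-emitter loop: V_Th = I_B·R_Th + V_BE + (β+1)I_B·R_E, so I_B = (4.58 − 0.7) / (6.57 + 121×0.56) = 0.0522 mA.
I_C = β·I_B = 120×0.0522 = 6.26 mA, and I_E = (β+1)I_B = 6.31 mA.
V_CE = V_CC − I_C·R_C − I_E·R_E = 23 − 6.26×1.8 − 6.31×0.56 = 8.2 V.
V_CE = 8.2 V > 0.2 V confirms active-region operation.

I_C ≈ 6.3 mA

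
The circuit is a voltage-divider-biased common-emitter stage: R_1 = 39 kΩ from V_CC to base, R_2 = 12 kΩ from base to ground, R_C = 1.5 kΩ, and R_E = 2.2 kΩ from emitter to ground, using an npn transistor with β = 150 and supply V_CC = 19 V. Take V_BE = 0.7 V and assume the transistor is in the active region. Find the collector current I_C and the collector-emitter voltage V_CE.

Thevenize the base divider: V_Th = V_CC·R_2/(R_1+R_2) = 19×12/51 = 4.47 V, R_Th = R_1‖R_2 = 9.18 kΩ.
Base-emitter loop: V_Th = I_B·R_Th + V_BE + (β+1)I_B·R_E, so I_B = (4.47 − 0.7) / (9.18 + 151×2.2) = 0.011 mA.
I_C = β·I_B = 150×0.011 = 1.66 mA, and I_E = (β+1)I_B = 1.67 mA.
V_CE = V_CC − I_C·R_C − I_E·R_E = 19 − 1.66×1.5 − 1.67×2.2 = 12.8 V.
V_CE = 12.8 V > 0.2 V confirms active-region operation.

I_C ≈ 1.7 mA, V_CE ≈ 13 V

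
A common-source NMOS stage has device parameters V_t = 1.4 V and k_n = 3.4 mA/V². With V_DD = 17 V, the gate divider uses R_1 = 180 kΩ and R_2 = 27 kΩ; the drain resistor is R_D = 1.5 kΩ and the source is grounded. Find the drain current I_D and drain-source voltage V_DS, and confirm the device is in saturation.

I_D ≈ 1.1 mA, V_DS ≈ 15 V

V_G = V_DD·R_2/(R_1+R_2) = 17×27/207 = 2.22 V. With the source grounded, V_GS = V_G = 2.22 V.
Assume saturation: I_D = (k_n/2)(V_GS − V_t)² = (3.4/2)×(2.22 − 1.4)² = 1.7×0.817² = 1.14 mA.
V_DS = V_DD − I_D·R_D = 17 − 1.14×1.5 = 15.3 V.
Saturation requires V_DS ≥ V_GS − V_t = 0.817 V; 15.3 ≥ 0.817 ✓.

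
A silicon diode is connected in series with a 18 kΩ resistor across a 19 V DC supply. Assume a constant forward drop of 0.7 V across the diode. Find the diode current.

KVL around the loop: 19 = V_D + I·R = 0.7 + I × 18 kΩ.
So I = (19 − 0.7) / 18 kΩ = 18.3 / 18 = 1.02 mA.

I ≈ 1 mA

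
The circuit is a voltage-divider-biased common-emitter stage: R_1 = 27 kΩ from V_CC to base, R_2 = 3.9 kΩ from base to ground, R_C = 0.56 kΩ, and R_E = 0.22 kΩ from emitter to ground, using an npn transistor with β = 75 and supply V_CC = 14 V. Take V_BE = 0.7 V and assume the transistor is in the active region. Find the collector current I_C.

Thevenize the base divider: V_Th = V_CC·R_2/(R_1+R_2) = 14×3.9/30.9 = 1.77 V, R_Th = R_1‖R_2 = 3.41 kΩ.
Base-emitter loop: V_Th = I_B·R_Th + V_BE + (β+1)I_B·R_E, so I_B = (1.77 − 0.7) / (3.41 + 76×0.22) = 0.053 mA.
I_C = β·I_B = 75×0.053 = 3.98 mA, and I_E = (β+1)I_B = 4.03 mA.
V_CE = V_CC − I_C·R_C − I_E·R_E = 14 − 3.98×0.56 − 4.03×0.22 = 10.9 V.
V_CE = 10.9 V > 0.2 V confirms active-region operation.

I_C ≈ 4 mA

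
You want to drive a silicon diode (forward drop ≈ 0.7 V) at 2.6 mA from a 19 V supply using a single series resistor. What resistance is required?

The resistor drops V_S − V_D = 19 − 0.7 = 18.3 V at 2.6 mA.
R = 18.3 V / 2.6 mA = 7.04 kΩ.

R ≈ 7 kΩ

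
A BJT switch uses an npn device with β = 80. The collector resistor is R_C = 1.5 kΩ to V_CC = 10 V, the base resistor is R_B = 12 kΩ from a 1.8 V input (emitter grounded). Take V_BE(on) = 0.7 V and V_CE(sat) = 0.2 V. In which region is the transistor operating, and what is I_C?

Assume active: I_B = (1.8 − 0.7)/12 = 0.0917 mA, giving I_C = β·I_B = 7.33 mA.
But then V_CE = 10 − 7.33×1.5 = -1 V < V_CE(sat) = 0.2 V — impossible in the active region.
So the transistor is saturated. With V_CE = 0.2 V, I_C = (V_CC − 0.2)/R_C = 9.8/1.5 = 6.53 mA.
Check: β·I_B = 7.33 mA > I_C = 6.53 mA, confirming saturation.

saturation; I_C ≈ 6.5 mA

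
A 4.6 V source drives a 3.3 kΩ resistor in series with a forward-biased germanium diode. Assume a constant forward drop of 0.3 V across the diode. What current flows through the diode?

KVL around the loop: 4.6 = V_D + I·R = 0.3 + I × 3.3 kΩ.
So I = (4.6 − 0.3) / 3.3 kΩ = 4.3 / 3.3 = 1.3 mA.

I ≈ 1.3 mA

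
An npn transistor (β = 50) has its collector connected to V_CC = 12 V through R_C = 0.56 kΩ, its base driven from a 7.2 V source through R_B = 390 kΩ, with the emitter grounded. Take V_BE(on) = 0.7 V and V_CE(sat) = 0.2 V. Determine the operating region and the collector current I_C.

active; I_C ≈ 0.83 mA

Assume active. Base-emitter loop: I_B = (V_BB − V_BE)/R_B = (7.2 − 0.7)/390 = 0.0167 mA.
I_C = β·I_B = 50×0.0167 = 0.833 mA.
V_CE = V_CC − I_C·R_C = 12 − 0.833×0.56 = 11.5 V > V_CE(sat), so the active-region assumption holds.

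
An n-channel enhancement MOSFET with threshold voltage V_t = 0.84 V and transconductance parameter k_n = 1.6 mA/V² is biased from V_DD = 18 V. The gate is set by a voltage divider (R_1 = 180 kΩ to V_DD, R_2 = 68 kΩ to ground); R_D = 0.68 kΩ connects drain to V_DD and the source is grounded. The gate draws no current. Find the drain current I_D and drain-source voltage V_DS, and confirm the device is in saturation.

V_G = V_DD·R_2/(R_1+R_2) = 18×68/248 = 4.94 V. With the source grounded, V_GS = V_G = 4.94 V.
Assume saturation: I_D = (k_n/2)(V_GS − V_t)² = (1.6/2)×(4.94 − 0.84)² = 0.8×4.1² = 13.4 mA.
V_DS = V_DD − I_D·R_D = 18 − 13.4×0.68 = 8.88 V.
Saturation requires V_DS ≥ V_GS − V_t = 4.1 V; 8.88 ≥ 4.1 ✓.

I_D ≈ 13 mA, V_DS ≈ 8.9 V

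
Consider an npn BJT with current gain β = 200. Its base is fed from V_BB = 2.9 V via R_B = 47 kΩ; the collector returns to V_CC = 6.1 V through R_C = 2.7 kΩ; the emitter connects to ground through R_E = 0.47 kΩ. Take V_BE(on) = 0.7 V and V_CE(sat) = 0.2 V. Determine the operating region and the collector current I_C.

saturation; I_C ≈ 1.9 mA

Assume active: I_B = (2.9 − 0.7)/(47 + 201×0.47) = 0.0156 mA, I_C = β·I_B = 3.11 mA.
Then V_CE = 6.1 − 3.11×2.7 − 3.13×0.47 = -3.77 V < 0.2 V — the active assumption fails.
Re-solve with V_CE = 0.2 V. KCL at the emitter: V_E/R_E = (V_BB−0.7−V_E)/R_B + (V_CC−0.2−V_E)/R_C, giving V_E = 0.886 V.
I_C = (V_CC − 0.2 − V_E)/R_C = (5.9 − 0.886)/2.7 = 1.86 mA.
Check: I_B = (2.2 − 0.886)/47 = 0.028 mA, and β·I_B = 5.59 mA > I_C, confirming saturation.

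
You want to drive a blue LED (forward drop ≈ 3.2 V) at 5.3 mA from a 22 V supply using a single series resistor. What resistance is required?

R ≈ 3.5 kΩ

The resistor drops V_S − V_D = 22 − 3.2 = 18.8 V at 5.3 mA.
R = 18.8 V / 5.3 mA = 3.55 kΩ.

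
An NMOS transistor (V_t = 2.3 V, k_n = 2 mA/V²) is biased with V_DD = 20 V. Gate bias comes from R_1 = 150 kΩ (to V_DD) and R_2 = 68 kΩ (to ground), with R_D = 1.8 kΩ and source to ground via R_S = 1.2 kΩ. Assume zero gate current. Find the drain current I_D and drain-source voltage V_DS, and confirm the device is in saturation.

V_G = V_DD·R_2/(R_1+R_2) = 20×68/218 = 6.24 V.
Assume saturation: I_D = (k_n/2)(V_GS − V_t)² with V_GS = V_G − I_D·R_S = 6.24 − 1.2·I_D.
Substituting gives 1.44·I_D² − 10.5·I_D + 15.5 = 0, with roots I_D = 2.08 or 5.18 mA.
The root I_D = 5.18 mA gives V_GS = 0.0244 V ≤ V_t, so take I_D = 2.08 mA.
Then V_GS = 3.74 V and V_DS = V_DD − I_D(R_D+R_S) = 20 − 2.08×3 = 13.8 V.
Saturation requires V_DS ≥ V_GS − V_t = 1.44 V; 13.8 ≥ 1.44 ✓.

I_D ≈ 2.1 mA, V_DS ≈ 14 V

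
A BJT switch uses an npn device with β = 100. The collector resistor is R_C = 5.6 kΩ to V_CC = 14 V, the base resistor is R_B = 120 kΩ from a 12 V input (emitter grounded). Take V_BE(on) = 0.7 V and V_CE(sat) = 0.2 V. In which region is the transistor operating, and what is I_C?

Assume active: I_B = (12 − 0.7)/120 = 0.0942 mA, giving I_C = β·I_B = 9.42 mA.
But then V_CE = 14 − 9.42×5.6 = -38.7 V < V_CE(sat) = 0.2 V — impossible in the active region.
So the transistor is saturated. With V_CE = 0.2 V, I_C = (V_CC − 0.2)/R_C = 13.8/5.6 = 2.46 mA.
Check: β·I_B = 9.42 mA > I_C = 2.46 mA, confirming saturation.

saturation; I_C ≈ 2.5 mA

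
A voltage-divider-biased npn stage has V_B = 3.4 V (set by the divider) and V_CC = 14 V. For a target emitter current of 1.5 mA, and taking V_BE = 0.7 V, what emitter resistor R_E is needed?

R_E ≈ 1.8 kΩ

V_E = V_B − V_BE = 3.4 − 0.7 = 2.7 V.
R_E = V_E / I_E = 2.7 / 1.5 = 1.8 kΩ.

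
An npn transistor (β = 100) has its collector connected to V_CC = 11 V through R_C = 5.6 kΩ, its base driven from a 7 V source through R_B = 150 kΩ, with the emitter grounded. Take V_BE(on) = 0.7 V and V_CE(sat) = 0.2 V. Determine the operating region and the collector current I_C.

saturation; I_C ≈ 1.9 mA

Assume active: I_B = (7 − 0.7)/150 = 0.042 mA, giving I_C = β·I_B = 4.2 mA.
But then V_CE = 11 − 4.2×5.6 = -12.5 V < V_CE(sat) = 0.2 V — impossible in the active region.
So the transistor is saturated. With V_CE = 0.2 V, I_C = (V_CC − 0.2)/R_C = 10.8/5.6 = 1.93 mA.
Check: β·I_B = 4.2 mA > I_C = 1.93 mA, confirming saturation.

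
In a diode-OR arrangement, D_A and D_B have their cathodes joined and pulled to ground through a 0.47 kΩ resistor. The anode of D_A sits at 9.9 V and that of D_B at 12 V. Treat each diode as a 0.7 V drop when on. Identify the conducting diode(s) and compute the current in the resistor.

Assume both conduct. Then node N would need to be at both 9.9−0.7 = 9.2 V and 12−0.7 = 11.3 V, which is impossible.
Assume only D_B conducts: V_N = 12 − 0.7 = 11.3 V, so I_R = 11.3/0.47 = 24 mA.
Check D_A: its anode-to-cathode voltage is 9.9 − 11.3 = -1.4 V < 0.7 V, so it is off. The assumption is consistent.

Only D_B conducts; I_R ≈ 24 mA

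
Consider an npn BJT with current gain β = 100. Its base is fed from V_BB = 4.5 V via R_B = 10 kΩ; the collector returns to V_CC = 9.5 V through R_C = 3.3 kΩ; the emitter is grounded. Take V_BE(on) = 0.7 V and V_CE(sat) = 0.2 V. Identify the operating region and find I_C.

Assume active: I_B = (4.5 − 0.7)/10 = 0.38 mA, giving I_C = β·I_B = 38 mA.
But then V_CE = 9.5 − 38×3.3 = -116 V < V_CE(sat) = 0.2 V — impossible in the active region.
So the transistor is saturated. With V_CE = 0.2 V, I_C = (V_CC − 0.2)/R_C = 9.3/3.3 = 2.82 mA.
Check: β·I_B = 38 mA > I_C = 2.82 mA, confirming saturation.

saturation; I_C ≈ 2.8 mA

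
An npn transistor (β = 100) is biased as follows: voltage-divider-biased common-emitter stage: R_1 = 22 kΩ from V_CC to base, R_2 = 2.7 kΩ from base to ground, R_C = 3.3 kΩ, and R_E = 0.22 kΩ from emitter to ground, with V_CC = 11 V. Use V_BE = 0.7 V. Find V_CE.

V_CE ≈ 3.8 V

Thevenize the base divider: V_Th = V_CC·R_2/(R_1+R_2) = 11×2.7/24.7 = 1.2 V, R_Th = R_1‖R_2 = 2.4 kΩ.
Base-emitter loop: V_Th = I_B·R_Th + V_BE + (β+1)I_B·R_E, so I_B = (1.2 − 0.7) / (2.4 + 101×0.22) = 0.0204 mA.
I_C = β·I_B = 100×0.0204 = 2.04 mA, and I_E = (β+1)I_B = 2.06 mA.
V_CE = V_CC − I_C·R_C − I_E·R_E = 11 − 2.04×3.3 − 2.06×0.22 = 3.81 V.
V_CE = 3.81 V > 0.2 V confirms active-region operation.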